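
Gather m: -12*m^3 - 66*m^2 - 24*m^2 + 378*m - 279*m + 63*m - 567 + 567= -12*m^3 - 90*m^2 + 162*m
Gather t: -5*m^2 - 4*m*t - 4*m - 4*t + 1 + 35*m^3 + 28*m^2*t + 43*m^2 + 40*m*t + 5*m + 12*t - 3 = 35*m^3 + 38*m^2 + m + t*(28*m^2 + 36*m + 8) - 2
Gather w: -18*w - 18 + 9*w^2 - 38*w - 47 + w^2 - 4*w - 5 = 10*w^2 - 60*w - 70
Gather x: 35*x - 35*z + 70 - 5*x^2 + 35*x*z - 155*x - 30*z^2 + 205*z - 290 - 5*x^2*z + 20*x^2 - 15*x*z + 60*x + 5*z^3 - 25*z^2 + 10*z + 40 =x^2*(15 - 5*z) + x*(20*z - 60) + 5*z^3 - 55*z^2 + 180*z - 180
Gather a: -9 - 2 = -11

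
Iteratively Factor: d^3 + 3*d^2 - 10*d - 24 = (d + 2)*(d^2 + d - 12) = (d + 2)*(d + 4)*(d - 3)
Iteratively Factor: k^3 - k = (k - 1)*(k^2 + k) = k*(k - 1)*(k + 1)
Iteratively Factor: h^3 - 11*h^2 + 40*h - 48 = (h - 4)*(h^2 - 7*h + 12) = (h - 4)*(h - 3)*(h - 4)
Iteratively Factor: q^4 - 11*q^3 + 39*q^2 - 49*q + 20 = (q - 4)*(q^3 - 7*q^2 + 11*q - 5) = (q - 4)*(q - 1)*(q^2 - 6*q + 5) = (q - 4)*(q - 1)^2*(q - 5)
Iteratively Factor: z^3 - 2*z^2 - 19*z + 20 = (z - 5)*(z^2 + 3*z - 4) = (z - 5)*(z - 1)*(z + 4)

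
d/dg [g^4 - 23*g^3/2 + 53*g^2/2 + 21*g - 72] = 4*g^3 - 69*g^2/2 + 53*g + 21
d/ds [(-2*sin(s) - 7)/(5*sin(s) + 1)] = 33*cos(s)/(5*sin(s) + 1)^2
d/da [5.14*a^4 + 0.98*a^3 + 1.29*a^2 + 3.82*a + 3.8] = 20.56*a^3 + 2.94*a^2 + 2.58*a + 3.82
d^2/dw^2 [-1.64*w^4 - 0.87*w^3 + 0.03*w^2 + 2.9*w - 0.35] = -19.68*w^2 - 5.22*w + 0.06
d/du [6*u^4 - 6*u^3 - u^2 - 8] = 2*u*(12*u^2 - 9*u - 1)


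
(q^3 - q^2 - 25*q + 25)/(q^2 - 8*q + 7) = (q^2 - 25)/(q - 7)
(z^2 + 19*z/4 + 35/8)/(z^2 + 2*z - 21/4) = (4*z + 5)/(2*(2*z - 3))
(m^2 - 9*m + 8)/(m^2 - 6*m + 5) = (m - 8)/(m - 5)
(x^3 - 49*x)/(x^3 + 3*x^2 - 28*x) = (x - 7)/(x - 4)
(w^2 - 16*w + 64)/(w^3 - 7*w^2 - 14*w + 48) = (w - 8)/(w^2 + w - 6)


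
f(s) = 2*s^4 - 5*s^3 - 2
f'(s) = 8*s^3 - 15*s^2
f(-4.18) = 973.74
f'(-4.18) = -846.36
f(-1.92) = 60.57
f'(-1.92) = -111.92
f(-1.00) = 5.00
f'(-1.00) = -23.00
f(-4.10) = 907.76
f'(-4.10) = -803.52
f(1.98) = -10.07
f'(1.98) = 3.29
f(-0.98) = 4.55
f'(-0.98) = -21.94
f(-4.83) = 1649.87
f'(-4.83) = -1251.36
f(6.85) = 2794.35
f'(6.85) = 1867.52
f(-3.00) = 295.00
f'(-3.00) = -351.00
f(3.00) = 25.00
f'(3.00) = 81.00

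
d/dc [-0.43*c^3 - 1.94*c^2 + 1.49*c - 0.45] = -1.29*c^2 - 3.88*c + 1.49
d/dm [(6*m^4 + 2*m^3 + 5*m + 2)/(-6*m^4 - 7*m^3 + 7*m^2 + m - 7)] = (-30*m^6 + 84*m^5 + 122*m^4 - 46*m^3 - 35*m^2 - 28*m - 37)/(36*m^8 + 84*m^7 - 35*m^6 - 110*m^5 + 119*m^4 + 112*m^3 - 97*m^2 - 14*m + 49)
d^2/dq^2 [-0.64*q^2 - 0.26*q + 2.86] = -1.28000000000000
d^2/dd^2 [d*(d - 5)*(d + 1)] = 6*d - 8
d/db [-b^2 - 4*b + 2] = -2*b - 4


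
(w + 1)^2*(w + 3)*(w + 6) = w^4 + 11*w^3 + 37*w^2 + 45*w + 18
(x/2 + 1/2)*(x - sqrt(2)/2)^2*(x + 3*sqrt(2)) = x^4/2 + x^3/2 + sqrt(2)*x^3 - 11*x^2/4 + sqrt(2)*x^2 - 11*x/4 + 3*sqrt(2)*x/4 + 3*sqrt(2)/4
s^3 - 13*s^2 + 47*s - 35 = (s - 7)*(s - 5)*(s - 1)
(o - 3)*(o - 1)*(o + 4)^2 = o^4 + 4*o^3 - 13*o^2 - 40*o + 48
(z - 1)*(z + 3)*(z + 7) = z^3 + 9*z^2 + 11*z - 21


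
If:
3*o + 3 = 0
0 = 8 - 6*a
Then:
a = 4/3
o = -1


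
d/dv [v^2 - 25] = 2*v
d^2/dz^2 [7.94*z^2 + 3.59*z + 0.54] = 15.8800000000000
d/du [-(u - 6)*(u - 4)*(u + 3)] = -3*u^2 + 14*u + 6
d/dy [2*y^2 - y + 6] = 4*y - 1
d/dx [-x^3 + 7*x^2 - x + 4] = -3*x^2 + 14*x - 1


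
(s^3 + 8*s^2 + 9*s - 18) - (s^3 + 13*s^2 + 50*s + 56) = -5*s^2 - 41*s - 74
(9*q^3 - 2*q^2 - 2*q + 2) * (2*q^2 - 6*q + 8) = 18*q^5 - 58*q^4 + 80*q^3 - 28*q + 16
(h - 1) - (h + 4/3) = -7/3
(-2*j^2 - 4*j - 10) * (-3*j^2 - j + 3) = 6*j^4 + 14*j^3 + 28*j^2 - 2*j - 30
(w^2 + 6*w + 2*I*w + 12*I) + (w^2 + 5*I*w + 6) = 2*w^2 + 6*w + 7*I*w + 6 + 12*I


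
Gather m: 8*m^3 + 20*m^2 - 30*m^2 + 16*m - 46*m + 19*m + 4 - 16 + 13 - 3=8*m^3 - 10*m^2 - 11*m - 2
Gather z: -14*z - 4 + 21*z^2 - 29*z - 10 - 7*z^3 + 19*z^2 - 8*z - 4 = -7*z^3 + 40*z^2 - 51*z - 18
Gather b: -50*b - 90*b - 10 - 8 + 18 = -140*b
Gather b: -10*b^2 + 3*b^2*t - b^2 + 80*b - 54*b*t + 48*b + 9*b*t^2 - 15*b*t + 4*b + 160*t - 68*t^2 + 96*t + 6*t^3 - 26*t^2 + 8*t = b^2*(3*t - 11) + b*(9*t^2 - 69*t + 132) + 6*t^3 - 94*t^2 + 264*t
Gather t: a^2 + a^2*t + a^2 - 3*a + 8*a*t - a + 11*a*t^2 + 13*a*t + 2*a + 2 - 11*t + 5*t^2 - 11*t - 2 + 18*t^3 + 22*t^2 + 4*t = 2*a^2 - 2*a + 18*t^3 + t^2*(11*a + 27) + t*(a^2 + 21*a - 18)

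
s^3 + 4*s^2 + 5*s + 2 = (s + 1)^2*(s + 2)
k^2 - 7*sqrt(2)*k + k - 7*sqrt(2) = (k + 1)*(k - 7*sqrt(2))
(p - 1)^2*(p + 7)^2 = p^4 + 12*p^3 + 22*p^2 - 84*p + 49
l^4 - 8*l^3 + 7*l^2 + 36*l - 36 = (l - 6)*(l - 3)*(l - 1)*(l + 2)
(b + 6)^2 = b^2 + 12*b + 36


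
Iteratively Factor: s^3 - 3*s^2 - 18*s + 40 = (s - 2)*(s^2 - s - 20) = (s - 5)*(s - 2)*(s + 4)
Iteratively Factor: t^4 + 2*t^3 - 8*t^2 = (t)*(t^3 + 2*t^2 - 8*t) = t*(t - 2)*(t^2 + 4*t) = t*(t - 2)*(t + 4)*(t)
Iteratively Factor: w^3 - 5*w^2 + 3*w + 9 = (w - 3)*(w^2 - 2*w - 3) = (w - 3)*(w + 1)*(w - 3)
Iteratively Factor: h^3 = (h)*(h^2) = h^2*(h)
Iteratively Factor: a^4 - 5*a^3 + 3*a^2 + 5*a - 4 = (a - 1)*(a^3 - 4*a^2 - a + 4) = (a - 1)^2*(a^2 - 3*a - 4) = (a - 4)*(a - 1)^2*(a + 1)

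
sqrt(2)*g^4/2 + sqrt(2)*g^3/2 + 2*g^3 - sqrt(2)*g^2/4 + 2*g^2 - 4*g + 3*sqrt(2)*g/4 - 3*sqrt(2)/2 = (g - 1)*(g + 2)*(g + 3*sqrt(2)/2)*(sqrt(2)*g/2 + 1/2)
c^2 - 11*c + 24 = (c - 8)*(c - 3)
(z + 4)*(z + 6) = z^2 + 10*z + 24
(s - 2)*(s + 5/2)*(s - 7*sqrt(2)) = s^3 - 7*sqrt(2)*s^2 + s^2/2 - 5*s - 7*sqrt(2)*s/2 + 35*sqrt(2)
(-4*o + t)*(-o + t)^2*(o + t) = -4*o^4 + 5*o^3*t + 3*o^2*t^2 - 5*o*t^3 + t^4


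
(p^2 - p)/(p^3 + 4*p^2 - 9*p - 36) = p*(p - 1)/(p^3 + 4*p^2 - 9*p - 36)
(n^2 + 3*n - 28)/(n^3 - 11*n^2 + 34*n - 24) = (n + 7)/(n^2 - 7*n + 6)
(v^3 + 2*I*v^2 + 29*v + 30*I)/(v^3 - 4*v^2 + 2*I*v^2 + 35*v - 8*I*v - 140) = (v^2 + 7*I*v - 6)/(v^2 + v*(-4 + 7*I) - 28*I)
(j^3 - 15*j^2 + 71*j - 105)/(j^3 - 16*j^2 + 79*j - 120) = (j - 7)/(j - 8)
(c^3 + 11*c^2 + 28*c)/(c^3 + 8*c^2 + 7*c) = (c + 4)/(c + 1)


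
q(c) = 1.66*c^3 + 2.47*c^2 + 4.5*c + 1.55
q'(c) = 4.98*c^2 + 4.94*c + 4.5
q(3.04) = 84.69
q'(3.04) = 65.54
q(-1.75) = -7.66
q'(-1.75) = 11.11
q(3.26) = 99.98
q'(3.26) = 73.53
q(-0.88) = -1.63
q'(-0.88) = 4.01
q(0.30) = 3.17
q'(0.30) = 6.43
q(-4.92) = -158.50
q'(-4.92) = 100.74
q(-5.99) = -293.55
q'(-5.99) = 153.59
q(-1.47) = -5.00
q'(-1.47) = 8.00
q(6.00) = 476.03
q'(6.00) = 213.42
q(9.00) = 1452.26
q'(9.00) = 452.34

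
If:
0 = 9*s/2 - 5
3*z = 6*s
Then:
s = 10/9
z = 20/9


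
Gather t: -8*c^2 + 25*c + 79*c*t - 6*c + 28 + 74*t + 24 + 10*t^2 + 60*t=-8*c^2 + 19*c + 10*t^2 + t*(79*c + 134) + 52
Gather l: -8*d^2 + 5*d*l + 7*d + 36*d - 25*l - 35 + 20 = -8*d^2 + 43*d + l*(5*d - 25) - 15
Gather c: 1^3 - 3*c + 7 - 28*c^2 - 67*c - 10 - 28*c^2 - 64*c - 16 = -56*c^2 - 134*c - 18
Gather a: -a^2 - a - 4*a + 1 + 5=-a^2 - 5*a + 6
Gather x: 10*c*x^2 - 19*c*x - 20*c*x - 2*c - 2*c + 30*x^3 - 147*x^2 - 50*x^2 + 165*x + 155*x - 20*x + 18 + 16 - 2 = -4*c + 30*x^3 + x^2*(10*c - 197) + x*(300 - 39*c) + 32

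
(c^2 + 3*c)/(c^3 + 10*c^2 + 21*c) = 1/(c + 7)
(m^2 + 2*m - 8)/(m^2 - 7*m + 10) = (m + 4)/(m - 5)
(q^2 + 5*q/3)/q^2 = (q + 5/3)/q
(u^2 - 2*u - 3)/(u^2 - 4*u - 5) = (u - 3)/(u - 5)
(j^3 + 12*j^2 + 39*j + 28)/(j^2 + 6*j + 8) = (j^2 + 8*j + 7)/(j + 2)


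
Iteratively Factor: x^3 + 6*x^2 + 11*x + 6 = (x + 2)*(x^2 + 4*x + 3) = (x + 2)*(x + 3)*(x + 1)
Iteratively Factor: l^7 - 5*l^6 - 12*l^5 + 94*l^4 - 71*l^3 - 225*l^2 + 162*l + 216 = (l + 1)*(l^6 - 6*l^5 - 6*l^4 + 100*l^3 - 171*l^2 - 54*l + 216) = (l + 1)^2*(l^5 - 7*l^4 + l^3 + 99*l^2 - 270*l + 216) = (l - 2)*(l + 1)^2*(l^4 - 5*l^3 - 9*l^2 + 81*l - 108) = (l - 3)*(l - 2)*(l + 1)^2*(l^3 - 2*l^2 - 15*l + 36) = (l - 3)^2*(l - 2)*(l + 1)^2*(l^2 + l - 12) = (l - 3)^3*(l - 2)*(l + 1)^2*(l + 4)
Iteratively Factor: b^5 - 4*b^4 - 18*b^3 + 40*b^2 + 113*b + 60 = (b - 4)*(b^4 - 18*b^2 - 32*b - 15) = (b - 4)*(b + 3)*(b^3 - 3*b^2 - 9*b - 5) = (b - 5)*(b - 4)*(b + 3)*(b^2 + 2*b + 1) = (b - 5)*(b - 4)*(b + 1)*(b + 3)*(b + 1)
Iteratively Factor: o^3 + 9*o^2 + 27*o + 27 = (o + 3)*(o^2 + 6*o + 9) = (o + 3)^2*(o + 3)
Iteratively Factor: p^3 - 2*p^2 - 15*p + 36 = (p + 4)*(p^2 - 6*p + 9) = (p - 3)*(p + 4)*(p - 3)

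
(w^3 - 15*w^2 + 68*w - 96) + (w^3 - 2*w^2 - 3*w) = 2*w^3 - 17*w^2 + 65*w - 96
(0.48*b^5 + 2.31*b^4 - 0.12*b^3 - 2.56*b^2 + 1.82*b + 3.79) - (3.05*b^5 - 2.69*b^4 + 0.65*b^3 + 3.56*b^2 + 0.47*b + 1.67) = -2.57*b^5 + 5.0*b^4 - 0.77*b^3 - 6.12*b^2 + 1.35*b + 2.12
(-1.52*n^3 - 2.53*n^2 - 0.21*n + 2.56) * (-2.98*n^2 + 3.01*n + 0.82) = 4.5296*n^5 + 2.9642*n^4 - 8.2359*n^3 - 10.3355*n^2 + 7.5334*n + 2.0992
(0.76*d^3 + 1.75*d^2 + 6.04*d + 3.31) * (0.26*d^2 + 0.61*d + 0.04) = 0.1976*d^5 + 0.9186*d^4 + 2.6683*d^3 + 4.615*d^2 + 2.2607*d + 0.1324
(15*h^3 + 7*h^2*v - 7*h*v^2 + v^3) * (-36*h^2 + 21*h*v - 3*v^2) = -540*h^5 + 63*h^4*v + 354*h^3*v^2 - 204*h^2*v^3 + 42*h*v^4 - 3*v^5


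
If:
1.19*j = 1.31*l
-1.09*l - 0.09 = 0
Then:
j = -0.09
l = -0.08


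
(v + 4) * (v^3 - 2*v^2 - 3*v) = v^4 + 2*v^3 - 11*v^2 - 12*v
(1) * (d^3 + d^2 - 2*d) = d^3 + d^2 - 2*d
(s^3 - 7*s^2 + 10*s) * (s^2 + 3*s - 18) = s^5 - 4*s^4 - 29*s^3 + 156*s^2 - 180*s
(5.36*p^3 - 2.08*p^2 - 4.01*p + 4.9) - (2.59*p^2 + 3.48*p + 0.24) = 5.36*p^3 - 4.67*p^2 - 7.49*p + 4.66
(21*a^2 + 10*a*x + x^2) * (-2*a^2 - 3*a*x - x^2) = -42*a^4 - 83*a^3*x - 53*a^2*x^2 - 13*a*x^3 - x^4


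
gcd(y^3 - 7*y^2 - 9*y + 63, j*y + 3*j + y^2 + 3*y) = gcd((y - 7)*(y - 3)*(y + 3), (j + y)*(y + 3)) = y + 3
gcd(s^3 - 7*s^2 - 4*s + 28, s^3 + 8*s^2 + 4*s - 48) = s - 2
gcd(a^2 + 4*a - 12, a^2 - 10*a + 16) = a - 2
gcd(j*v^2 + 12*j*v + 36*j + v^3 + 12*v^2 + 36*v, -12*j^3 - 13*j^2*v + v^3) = j + v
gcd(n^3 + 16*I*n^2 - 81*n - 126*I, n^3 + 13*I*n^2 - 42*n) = n^2 + 13*I*n - 42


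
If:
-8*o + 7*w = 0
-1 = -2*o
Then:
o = 1/2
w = 4/7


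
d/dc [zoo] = 0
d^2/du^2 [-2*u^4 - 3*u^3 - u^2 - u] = -24*u^2 - 18*u - 2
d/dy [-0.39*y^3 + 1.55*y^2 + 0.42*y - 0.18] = -1.17*y^2 + 3.1*y + 0.42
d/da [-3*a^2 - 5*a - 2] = -6*a - 5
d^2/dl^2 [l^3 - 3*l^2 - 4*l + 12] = 6*l - 6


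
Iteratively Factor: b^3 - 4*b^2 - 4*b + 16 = (b - 4)*(b^2 - 4) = (b - 4)*(b + 2)*(b - 2)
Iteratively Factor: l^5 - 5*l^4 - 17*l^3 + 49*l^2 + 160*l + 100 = (l - 5)*(l^4 - 17*l^2 - 36*l - 20) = (l - 5)^2*(l^3 + 5*l^2 + 8*l + 4) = (l - 5)^2*(l + 2)*(l^2 + 3*l + 2) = (l - 5)^2*(l + 2)^2*(l + 1)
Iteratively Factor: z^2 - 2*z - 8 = (z + 2)*(z - 4)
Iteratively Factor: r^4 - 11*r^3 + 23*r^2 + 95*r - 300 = (r - 4)*(r^3 - 7*r^2 - 5*r + 75) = (r - 5)*(r - 4)*(r^2 - 2*r - 15) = (r - 5)*(r - 4)*(r + 3)*(r - 5)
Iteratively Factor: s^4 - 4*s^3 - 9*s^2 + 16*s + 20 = (s + 2)*(s^3 - 6*s^2 + 3*s + 10) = (s - 2)*(s + 2)*(s^2 - 4*s - 5) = (s - 5)*(s - 2)*(s + 2)*(s + 1)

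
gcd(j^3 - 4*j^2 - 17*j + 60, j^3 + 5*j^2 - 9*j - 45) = j - 3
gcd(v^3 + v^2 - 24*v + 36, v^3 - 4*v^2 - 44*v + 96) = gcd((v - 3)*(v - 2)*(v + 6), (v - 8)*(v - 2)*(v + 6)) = v^2 + 4*v - 12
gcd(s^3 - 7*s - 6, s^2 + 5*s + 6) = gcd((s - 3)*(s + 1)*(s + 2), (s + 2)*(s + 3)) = s + 2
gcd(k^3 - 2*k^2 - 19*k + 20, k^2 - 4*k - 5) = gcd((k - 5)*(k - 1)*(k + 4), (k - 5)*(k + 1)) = k - 5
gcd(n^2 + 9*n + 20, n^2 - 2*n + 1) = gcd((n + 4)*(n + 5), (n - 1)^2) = 1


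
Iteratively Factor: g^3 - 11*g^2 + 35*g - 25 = (g - 1)*(g^2 - 10*g + 25) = (g - 5)*(g - 1)*(g - 5)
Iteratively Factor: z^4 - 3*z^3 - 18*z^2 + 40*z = (z)*(z^3 - 3*z^2 - 18*z + 40) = z*(z - 5)*(z^2 + 2*z - 8) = z*(z - 5)*(z + 4)*(z - 2)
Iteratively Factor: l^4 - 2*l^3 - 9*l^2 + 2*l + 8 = (l - 4)*(l^3 + 2*l^2 - l - 2) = (l - 4)*(l + 2)*(l^2 - 1) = (l - 4)*(l - 1)*(l + 2)*(l + 1)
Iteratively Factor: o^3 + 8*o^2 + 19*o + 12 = (o + 4)*(o^2 + 4*o + 3) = (o + 1)*(o + 4)*(o + 3)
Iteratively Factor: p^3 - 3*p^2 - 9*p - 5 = (p - 5)*(p^2 + 2*p + 1) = (p - 5)*(p + 1)*(p + 1)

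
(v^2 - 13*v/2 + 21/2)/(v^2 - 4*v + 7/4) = 2*(v - 3)/(2*v - 1)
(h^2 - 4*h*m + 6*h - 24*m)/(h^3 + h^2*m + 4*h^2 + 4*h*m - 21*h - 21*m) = (h^2 - 4*h*m + 6*h - 24*m)/(h^3 + h^2*m + 4*h^2 + 4*h*m - 21*h - 21*m)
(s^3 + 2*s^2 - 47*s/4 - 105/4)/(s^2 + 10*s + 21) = (s^2 - s - 35/4)/(s + 7)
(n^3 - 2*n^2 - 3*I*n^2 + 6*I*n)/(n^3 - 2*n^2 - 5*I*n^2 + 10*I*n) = (n - 3*I)/(n - 5*I)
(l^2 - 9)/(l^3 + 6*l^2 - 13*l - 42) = (l + 3)/(l^2 + 9*l + 14)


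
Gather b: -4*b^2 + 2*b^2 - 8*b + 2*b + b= -2*b^2 - 5*b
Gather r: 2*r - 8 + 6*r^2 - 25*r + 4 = 6*r^2 - 23*r - 4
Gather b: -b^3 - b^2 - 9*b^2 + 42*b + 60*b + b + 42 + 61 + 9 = -b^3 - 10*b^2 + 103*b + 112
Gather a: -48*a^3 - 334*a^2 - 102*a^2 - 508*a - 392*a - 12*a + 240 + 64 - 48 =-48*a^3 - 436*a^2 - 912*a + 256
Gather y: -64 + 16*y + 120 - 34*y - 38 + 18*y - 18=0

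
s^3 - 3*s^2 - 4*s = s*(s - 4)*(s + 1)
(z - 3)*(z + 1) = z^2 - 2*z - 3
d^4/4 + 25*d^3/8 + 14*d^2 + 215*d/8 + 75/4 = (d/4 + 1/2)*(d + 5/2)*(d + 3)*(d + 5)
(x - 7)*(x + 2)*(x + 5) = x^3 - 39*x - 70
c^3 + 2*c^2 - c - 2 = (c - 1)*(c + 1)*(c + 2)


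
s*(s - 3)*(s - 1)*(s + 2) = s^4 - 2*s^3 - 5*s^2 + 6*s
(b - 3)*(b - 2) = b^2 - 5*b + 6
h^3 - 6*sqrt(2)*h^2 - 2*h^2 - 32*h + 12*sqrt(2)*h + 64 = (h - 2)*(h - 8*sqrt(2))*(h + 2*sqrt(2))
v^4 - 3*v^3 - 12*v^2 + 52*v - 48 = (v - 3)*(v - 2)^2*(v + 4)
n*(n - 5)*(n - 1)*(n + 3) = n^4 - 3*n^3 - 13*n^2 + 15*n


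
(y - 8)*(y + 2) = y^2 - 6*y - 16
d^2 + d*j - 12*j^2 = (d - 3*j)*(d + 4*j)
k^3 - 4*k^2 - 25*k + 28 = (k - 7)*(k - 1)*(k + 4)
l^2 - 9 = (l - 3)*(l + 3)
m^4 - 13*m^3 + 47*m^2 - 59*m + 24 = (m - 8)*(m - 3)*(m - 1)^2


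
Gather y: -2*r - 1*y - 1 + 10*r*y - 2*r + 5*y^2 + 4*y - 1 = -4*r + 5*y^2 + y*(10*r + 3) - 2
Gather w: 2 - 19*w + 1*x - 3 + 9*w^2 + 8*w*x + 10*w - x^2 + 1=9*w^2 + w*(8*x - 9) - x^2 + x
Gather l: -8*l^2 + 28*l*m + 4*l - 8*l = -8*l^2 + l*(28*m - 4)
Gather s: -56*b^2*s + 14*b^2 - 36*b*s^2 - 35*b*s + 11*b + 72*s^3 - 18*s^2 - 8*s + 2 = 14*b^2 + 11*b + 72*s^3 + s^2*(-36*b - 18) + s*(-56*b^2 - 35*b - 8) + 2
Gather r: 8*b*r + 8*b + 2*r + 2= 8*b + r*(8*b + 2) + 2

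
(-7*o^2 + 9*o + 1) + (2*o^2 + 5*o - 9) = -5*o^2 + 14*o - 8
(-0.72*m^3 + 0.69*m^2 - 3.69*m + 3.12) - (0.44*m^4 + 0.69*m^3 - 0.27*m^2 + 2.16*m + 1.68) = -0.44*m^4 - 1.41*m^3 + 0.96*m^2 - 5.85*m + 1.44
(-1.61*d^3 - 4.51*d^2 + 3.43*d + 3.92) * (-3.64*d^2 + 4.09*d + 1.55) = 5.8604*d^5 + 9.8315*d^4 - 33.4266*d^3 - 7.2306*d^2 + 21.3493*d + 6.076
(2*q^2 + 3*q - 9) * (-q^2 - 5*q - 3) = -2*q^4 - 13*q^3 - 12*q^2 + 36*q + 27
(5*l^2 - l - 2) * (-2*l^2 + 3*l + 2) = -10*l^4 + 17*l^3 + 11*l^2 - 8*l - 4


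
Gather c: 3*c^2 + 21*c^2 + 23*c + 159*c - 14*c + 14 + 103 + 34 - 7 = 24*c^2 + 168*c + 144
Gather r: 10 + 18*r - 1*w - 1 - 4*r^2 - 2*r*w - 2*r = -4*r^2 + r*(16 - 2*w) - w + 9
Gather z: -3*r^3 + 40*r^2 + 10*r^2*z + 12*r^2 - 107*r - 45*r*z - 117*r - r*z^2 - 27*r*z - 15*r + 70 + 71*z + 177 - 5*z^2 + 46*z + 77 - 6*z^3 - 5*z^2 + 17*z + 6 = -3*r^3 + 52*r^2 - 239*r - 6*z^3 + z^2*(-r - 10) + z*(10*r^2 - 72*r + 134) + 330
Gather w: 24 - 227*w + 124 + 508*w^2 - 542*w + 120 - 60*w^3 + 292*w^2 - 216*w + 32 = -60*w^3 + 800*w^2 - 985*w + 300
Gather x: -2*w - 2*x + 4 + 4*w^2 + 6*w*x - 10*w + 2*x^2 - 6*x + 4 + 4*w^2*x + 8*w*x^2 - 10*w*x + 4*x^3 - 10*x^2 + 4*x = 4*w^2 - 12*w + 4*x^3 + x^2*(8*w - 8) + x*(4*w^2 - 4*w - 4) + 8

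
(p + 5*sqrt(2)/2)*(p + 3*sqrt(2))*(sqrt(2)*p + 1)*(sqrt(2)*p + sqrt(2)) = 2*p^4 + 2*p^3 + 12*sqrt(2)*p^3 + 12*sqrt(2)*p^2 + 41*p^2 + 15*sqrt(2)*p + 41*p + 15*sqrt(2)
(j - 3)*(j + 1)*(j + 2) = j^3 - 7*j - 6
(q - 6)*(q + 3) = q^2 - 3*q - 18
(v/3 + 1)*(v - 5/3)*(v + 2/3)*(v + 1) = v^4/3 + v^3 - 19*v^2/27 - 67*v/27 - 10/9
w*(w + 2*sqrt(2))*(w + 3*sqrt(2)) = w^3 + 5*sqrt(2)*w^2 + 12*w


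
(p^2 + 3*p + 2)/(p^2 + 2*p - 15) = (p^2 + 3*p + 2)/(p^2 + 2*p - 15)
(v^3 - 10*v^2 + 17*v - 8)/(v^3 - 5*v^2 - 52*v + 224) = (v^2 - 2*v + 1)/(v^2 + 3*v - 28)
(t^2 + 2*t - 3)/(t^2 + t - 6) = (t - 1)/(t - 2)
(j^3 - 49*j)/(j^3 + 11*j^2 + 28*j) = (j - 7)/(j + 4)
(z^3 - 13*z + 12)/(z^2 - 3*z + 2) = (z^2 + z - 12)/(z - 2)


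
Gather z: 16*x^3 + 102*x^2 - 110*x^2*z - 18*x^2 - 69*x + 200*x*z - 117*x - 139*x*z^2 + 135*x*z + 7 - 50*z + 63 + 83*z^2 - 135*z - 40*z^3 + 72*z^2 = 16*x^3 + 84*x^2 - 186*x - 40*z^3 + z^2*(155 - 139*x) + z*(-110*x^2 + 335*x - 185) + 70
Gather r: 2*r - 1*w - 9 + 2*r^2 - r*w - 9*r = 2*r^2 + r*(-w - 7) - w - 9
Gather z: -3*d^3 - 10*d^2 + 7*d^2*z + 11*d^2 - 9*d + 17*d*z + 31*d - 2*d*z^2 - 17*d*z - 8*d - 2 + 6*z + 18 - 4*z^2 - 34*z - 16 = -3*d^3 + d^2 + 14*d + z^2*(-2*d - 4) + z*(7*d^2 - 28)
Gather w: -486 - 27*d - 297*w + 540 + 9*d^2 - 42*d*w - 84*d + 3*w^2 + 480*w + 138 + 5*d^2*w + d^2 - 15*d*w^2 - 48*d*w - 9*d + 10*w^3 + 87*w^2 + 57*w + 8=10*d^2 - 120*d + 10*w^3 + w^2*(90 - 15*d) + w*(5*d^2 - 90*d + 240) + 200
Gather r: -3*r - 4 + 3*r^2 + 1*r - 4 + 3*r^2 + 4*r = 6*r^2 + 2*r - 8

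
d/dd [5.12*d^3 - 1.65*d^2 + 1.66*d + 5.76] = 15.36*d^2 - 3.3*d + 1.66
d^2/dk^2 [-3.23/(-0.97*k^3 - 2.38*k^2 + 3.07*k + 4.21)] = (-(18.7986*k + 15.3748)*(0.97*k^3 + 2.38*k^2 - 3.07*k - 4.21) + 3.23*(2.91*k^2 + 4.76*k - 3.07)*(5.82*k^2 + 9.52*k - 6.14))/(0.97*k^3 + 2.38*k^2 - 3.07*k - 4.21)^3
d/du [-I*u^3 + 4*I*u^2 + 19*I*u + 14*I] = I*(-3*u^2 + 8*u + 19)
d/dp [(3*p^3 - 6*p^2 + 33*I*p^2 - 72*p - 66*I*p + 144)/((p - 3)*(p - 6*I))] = (3*p^4 + p^3*(-18 - 36*I) + p^2*(288 + 165*I) + p*(-1476 - 216*I) + 1620 - 432*I)/(p^4 + p^3*(-6 - 12*I) + p^2*(-27 + 72*I) + p*(216 - 108*I) - 324)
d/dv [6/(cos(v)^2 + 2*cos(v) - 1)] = 12*(cos(v) + 1)*sin(v)/(-sin(v)^2 + 2*cos(v))^2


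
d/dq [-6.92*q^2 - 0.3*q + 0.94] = -13.84*q - 0.3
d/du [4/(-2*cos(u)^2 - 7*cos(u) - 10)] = -4*(4*cos(u) + 7)*sin(u)/(7*cos(u) + cos(2*u) + 11)^2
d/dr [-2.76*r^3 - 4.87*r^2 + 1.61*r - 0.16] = -8.28*r^2 - 9.74*r + 1.61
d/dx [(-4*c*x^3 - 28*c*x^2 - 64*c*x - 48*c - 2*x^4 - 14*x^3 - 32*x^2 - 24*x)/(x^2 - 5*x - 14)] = 4*(-c*x^2 + 14*c*x + 41*c - x^3 + 8*x^2 + 35*x + 21)/(x^2 - 14*x + 49)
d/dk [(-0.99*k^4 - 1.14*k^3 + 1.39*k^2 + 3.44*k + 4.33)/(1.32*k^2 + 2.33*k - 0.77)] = (-2.6136*k^5 - 8.4249*k^4 - 2.2632*k^3 + 1.3313*k^2 - 13.5718*k - 12.7377)/(1.7424*k^4 + 6.1512*k^3 + 3.3961*k^2 - 3.5882*k + 0.5929)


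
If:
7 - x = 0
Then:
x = 7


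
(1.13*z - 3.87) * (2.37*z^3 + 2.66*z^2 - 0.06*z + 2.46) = 2.6781*z^4 - 6.1661*z^3 - 10.362*z^2 + 3.012*z - 9.5202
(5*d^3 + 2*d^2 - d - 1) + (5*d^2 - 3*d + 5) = 5*d^3 + 7*d^2 - 4*d + 4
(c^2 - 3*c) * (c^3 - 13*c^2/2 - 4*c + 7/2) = c^5 - 19*c^4/2 + 31*c^3/2 + 31*c^2/2 - 21*c/2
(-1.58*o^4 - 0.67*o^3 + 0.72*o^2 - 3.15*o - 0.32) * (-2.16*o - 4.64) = 3.4128*o^5 + 8.7784*o^4 + 1.5536*o^3 + 3.4632*o^2 + 15.3072*o + 1.4848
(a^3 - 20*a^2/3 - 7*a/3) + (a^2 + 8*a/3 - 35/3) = a^3 - 17*a^2/3 + a/3 - 35/3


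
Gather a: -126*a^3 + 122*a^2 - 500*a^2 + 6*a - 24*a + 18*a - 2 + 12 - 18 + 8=-126*a^3 - 378*a^2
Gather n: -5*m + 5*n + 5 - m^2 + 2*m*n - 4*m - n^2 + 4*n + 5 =-m^2 - 9*m - n^2 + n*(2*m + 9) + 10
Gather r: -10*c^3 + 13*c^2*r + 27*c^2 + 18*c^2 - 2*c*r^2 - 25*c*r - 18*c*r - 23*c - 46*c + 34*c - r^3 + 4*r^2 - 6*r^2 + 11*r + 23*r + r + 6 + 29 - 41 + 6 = -10*c^3 + 45*c^2 - 35*c - r^3 + r^2*(-2*c - 2) + r*(13*c^2 - 43*c + 35)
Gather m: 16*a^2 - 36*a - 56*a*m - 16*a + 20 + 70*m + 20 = 16*a^2 - 52*a + m*(70 - 56*a) + 40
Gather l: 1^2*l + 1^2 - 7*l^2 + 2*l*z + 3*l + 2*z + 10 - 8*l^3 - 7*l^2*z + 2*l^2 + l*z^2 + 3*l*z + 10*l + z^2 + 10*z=-8*l^3 + l^2*(-7*z - 5) + l*(z^2 + 5*z + 14) + z^2 + 12*z + 11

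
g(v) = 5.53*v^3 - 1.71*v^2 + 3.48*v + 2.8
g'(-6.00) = 621.24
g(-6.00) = -1274.12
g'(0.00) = 3.48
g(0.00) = 2.80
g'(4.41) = 311.04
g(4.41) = 459.18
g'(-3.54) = 223.49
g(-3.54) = -276.27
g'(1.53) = 37.08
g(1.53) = 23.93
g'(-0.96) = 22.05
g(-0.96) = -7.01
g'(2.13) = 71.46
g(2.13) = 55.89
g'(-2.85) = 147.98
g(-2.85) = -149.02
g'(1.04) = 17.87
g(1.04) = 10.79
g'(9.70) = 1531.26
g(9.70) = 4922.74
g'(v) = 16.59*v^2 - 3.42*v + 3.48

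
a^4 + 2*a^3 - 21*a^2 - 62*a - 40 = (a - 5)*(a + 1)*(a + 2)*(a + 4)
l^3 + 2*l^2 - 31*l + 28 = (l - 4)*(l - 1)*(l + 7)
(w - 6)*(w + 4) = w^2 - 2*w - 24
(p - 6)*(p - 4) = p^2 - 10*p + 24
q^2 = q^2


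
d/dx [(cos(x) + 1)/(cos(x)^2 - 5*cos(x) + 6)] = (cos(x)^2 + 2*cos(x) - 11)*sin(x)/(cos(x)^2 - 5*cos(x) + 6)^2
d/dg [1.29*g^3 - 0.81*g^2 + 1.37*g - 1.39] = 3.87*g^2 - 1.62*g + 1.37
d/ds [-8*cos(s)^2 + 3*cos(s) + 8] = (16*cos(s) - 3)*sin(s)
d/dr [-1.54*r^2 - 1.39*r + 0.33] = -3.08*r - 1.39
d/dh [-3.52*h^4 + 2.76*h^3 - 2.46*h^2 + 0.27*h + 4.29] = -14.08*h^3 + 8.28*h^2 - 4.92*h + 0.27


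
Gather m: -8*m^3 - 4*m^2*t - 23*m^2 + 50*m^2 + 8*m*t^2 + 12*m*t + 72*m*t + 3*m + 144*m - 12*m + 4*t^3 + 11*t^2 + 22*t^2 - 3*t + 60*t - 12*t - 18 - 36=-8*m^3 + m^2*(27 - 4*t) + m*(8*t^2 + 84*t + 135) + 4*t^3 + 33*t^2 + 45*t - 54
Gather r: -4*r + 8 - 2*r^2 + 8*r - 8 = -2*r^2 + 4*r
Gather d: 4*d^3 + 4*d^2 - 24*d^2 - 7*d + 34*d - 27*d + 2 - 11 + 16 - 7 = 4*d^3 - 20*d^2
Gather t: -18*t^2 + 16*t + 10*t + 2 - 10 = -18*t^2 + 26*t - 8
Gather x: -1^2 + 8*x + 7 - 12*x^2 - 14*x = -12*x^2 - 6*x + 6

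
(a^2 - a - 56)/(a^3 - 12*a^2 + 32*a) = (a + 7)/(a*(a - 4))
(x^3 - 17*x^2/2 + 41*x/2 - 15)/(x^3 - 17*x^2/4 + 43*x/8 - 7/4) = 4*(2*x^2 - 13*x + 15)/(8*x^2 - 18*x + 7)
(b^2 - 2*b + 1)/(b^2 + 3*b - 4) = (b - 1)/(b + 4)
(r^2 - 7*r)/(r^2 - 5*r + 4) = r*(r - 7)/(r^2 - 5*r + 4)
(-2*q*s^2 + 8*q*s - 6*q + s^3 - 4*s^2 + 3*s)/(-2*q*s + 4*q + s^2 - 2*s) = (s^2 - 4*s + 3)/(s - 2)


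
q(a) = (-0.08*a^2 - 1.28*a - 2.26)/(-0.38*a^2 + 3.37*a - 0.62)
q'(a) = (-0.16*a - 1.28)/(-0.38*a^2 + 3.37*a - 0.62) + (0.76*a - 3.37)*(-0.08*a^2 - 1.28*a - 2.26)/(-0.38*a^2 + 3.37*a - 0.62)^2 = (-0.756*a^2 - 1.6184*a + 8.4098)/(0.1444*a^4 - 2.5612*a^3 + 11.8281*a^2 - 4.1788*a + 0.3844)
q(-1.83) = 0.02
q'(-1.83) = 0.14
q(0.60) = -2.42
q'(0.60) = 4.48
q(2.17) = -1.10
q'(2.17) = 0.06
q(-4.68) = -0.08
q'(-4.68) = -0.00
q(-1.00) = 0.24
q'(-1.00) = 0.49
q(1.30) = -1.30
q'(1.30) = 0.52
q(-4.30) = -0.08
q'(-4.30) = 0.00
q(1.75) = -1.15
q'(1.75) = 0.19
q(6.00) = -2.17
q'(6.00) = -0.81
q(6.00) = -2.17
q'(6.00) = -0.81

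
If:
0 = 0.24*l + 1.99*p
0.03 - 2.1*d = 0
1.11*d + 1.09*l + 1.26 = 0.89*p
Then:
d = 0.01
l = -1.07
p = 0.13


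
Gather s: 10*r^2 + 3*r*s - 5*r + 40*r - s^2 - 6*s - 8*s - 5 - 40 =10*r^2 + 35*r - s^2 + s*(3*r - 14) - 45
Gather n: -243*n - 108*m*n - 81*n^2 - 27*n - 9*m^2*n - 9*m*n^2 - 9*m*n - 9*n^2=n^2*(-9*m - 90) + n*(-9*m^2 - 117*m - 270)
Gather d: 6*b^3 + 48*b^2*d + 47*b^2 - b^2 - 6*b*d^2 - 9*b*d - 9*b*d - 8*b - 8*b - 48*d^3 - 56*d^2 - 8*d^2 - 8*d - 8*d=6*b^3 + 46*b^2 - 16*b - 48*d^3 + d^2*(-6*b - 64) + d*(48*b^2 - 18*b - 16)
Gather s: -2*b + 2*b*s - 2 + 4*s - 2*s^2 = -2*b - 2*s^2 + s*(2*b + 4) - 2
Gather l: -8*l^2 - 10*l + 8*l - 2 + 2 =-8*l^2 - 2*l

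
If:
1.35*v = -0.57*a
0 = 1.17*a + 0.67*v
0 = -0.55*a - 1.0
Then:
No Solution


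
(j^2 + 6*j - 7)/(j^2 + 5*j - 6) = (j + 7)/(j + 6)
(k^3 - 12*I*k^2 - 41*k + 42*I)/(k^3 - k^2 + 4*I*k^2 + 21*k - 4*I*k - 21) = (k^2 - 9*I*k - 14)/(k^2 + k*(-1 + 7*I) - 7*I)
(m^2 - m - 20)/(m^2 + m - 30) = (m + 4)/(m + 6)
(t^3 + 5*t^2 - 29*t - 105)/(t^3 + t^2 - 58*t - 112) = (t^2 - 2*t - 15)/(t^2 - 6*t - 16)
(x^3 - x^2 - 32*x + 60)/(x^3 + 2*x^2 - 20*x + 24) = (x - 5)/(x - 2)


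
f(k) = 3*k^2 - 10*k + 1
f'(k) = 6*k - 10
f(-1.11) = 15.80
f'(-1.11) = -16.66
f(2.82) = -3.34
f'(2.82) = 6.92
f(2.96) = -2.32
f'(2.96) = 7.76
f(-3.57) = 74.93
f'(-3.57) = -31.42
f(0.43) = -2.75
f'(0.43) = -7.42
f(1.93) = -7.13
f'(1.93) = 1.58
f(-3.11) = 61.12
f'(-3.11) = -28.66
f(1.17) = -6.59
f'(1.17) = -2.98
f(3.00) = -2.00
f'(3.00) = 8.00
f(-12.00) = 553.00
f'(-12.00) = -82.00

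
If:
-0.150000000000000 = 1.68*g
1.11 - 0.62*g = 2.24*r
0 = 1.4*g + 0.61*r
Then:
No Solution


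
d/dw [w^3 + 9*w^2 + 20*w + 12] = 3*w^2 + 18*w + 20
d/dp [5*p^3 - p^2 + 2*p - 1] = 15*p^2 - 2*p + 2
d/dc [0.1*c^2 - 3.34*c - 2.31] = 0.2*c - 3.34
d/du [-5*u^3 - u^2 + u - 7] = -15*u^2 - 2*u + 1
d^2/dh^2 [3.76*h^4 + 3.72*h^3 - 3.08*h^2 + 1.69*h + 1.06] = 45.12*h^2 + 22.32*h - 6.16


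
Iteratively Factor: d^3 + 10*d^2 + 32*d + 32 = (d + 2)*(d^2 + 8*d + 16) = (d + 2)*(d + 4)*(d + 4)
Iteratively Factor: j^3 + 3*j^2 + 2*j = (j + 2)*(j^2 + j) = j*(j + 2)*(j + 1)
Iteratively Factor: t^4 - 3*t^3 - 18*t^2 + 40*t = (t)*(t^3 - 3*t^2 - 18*t + 40) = t*(t + 4)*(t^2 - 7*t + 10) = t*(t - 2)*(t + 4)*(t - 5)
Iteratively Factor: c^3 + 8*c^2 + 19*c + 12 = (c + 1)*(c^2 + 7*c + 12) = (c + 1)*(c + 4)*(c + 3)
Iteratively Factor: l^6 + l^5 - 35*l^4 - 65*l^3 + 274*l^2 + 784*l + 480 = (l + 4)*(l^5 - 3*l^4 - 23*l^3 + 27*l^2 + 166*l + 120) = (l - 5)*(l + 4)*(l^4 + 2*l^3 - 13*l^2 - 38*l - 24) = (l - 5)*(l - 4)*(l + 4)*(l^3 + 6*l^2 + 11*l + 6) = (l - 5)*(l - 4)*(l + 1)*(l + 4)*(l^2 + 5*l + 6) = (l - 5)*(l - 4)*(l + 1)*(l + 2)*(l + 4)*(l + 3)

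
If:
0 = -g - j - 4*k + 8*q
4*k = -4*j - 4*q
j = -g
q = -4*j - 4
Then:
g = 12/11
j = -12/11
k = 8/11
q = 4/11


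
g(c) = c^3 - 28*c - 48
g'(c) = 3*c^2 - 28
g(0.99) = -74.75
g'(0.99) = -25.06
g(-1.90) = -1.66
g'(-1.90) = -17.17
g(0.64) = -65.66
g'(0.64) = -26.77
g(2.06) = -96.94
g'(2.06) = -15.27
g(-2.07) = 1.09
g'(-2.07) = -15.15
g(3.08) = -105.02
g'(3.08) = 0.46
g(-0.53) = -33.31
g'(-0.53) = -27.16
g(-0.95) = -22.26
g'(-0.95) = -25.29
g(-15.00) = -3003.00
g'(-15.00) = 647.00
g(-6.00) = -96.00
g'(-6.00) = 80.00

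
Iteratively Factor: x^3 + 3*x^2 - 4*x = (x + 4)*(x^2 - x) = (x - 1)*(x + 4)*(x)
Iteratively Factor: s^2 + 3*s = (s)*(s + 3)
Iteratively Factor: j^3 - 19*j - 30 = (j + 3)*(j^2 - 3*j - 10) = (j - 5)*(j + 3)*(j + 2)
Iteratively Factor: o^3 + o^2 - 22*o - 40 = (o - 5)*(o^2 + 6*o + 8) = (o - 5)*(o + 4)*(o + 2)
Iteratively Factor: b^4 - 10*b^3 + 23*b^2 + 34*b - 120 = (b - 5)*(b^3 - 5*b^2 - 2*b + 24) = (b - 5)*(b - 3)*(b^2 - 2*b - 8) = (b - 5)*(b - 3)*(b + 2)*(b - 4)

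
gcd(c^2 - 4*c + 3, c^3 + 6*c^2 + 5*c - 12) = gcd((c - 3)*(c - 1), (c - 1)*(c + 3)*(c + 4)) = c - 1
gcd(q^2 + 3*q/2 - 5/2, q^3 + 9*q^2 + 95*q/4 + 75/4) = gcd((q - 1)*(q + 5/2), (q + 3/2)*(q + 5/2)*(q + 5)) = q + 5/2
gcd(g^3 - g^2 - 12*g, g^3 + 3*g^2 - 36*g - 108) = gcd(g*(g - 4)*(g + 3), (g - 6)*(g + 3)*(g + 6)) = g + 3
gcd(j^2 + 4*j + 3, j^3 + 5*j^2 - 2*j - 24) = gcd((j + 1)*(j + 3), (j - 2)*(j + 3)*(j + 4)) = j + 3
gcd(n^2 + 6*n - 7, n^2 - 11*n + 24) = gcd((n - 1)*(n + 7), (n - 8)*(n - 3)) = 1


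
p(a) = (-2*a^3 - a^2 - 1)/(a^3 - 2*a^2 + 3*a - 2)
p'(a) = (-6*a^2 - 2*a)/(a^3 - 2*a^2 + 3*a - 2) + (-3*a^2 + 4*a - 3)*(-2*a^3 - a^2 - 1)/(a^3 - 2*a^2 + 3*a - 2)^2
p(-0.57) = 0.21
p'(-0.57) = 0.47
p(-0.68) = 0.16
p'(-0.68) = 0.48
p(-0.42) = 0.28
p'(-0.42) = 0.45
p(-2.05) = -0.48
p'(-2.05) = 0.39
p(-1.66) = -0.32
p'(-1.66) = 0.44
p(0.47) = 1.54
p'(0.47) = 5.40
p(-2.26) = -0.56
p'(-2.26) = 0.36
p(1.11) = -21.28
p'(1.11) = 164.51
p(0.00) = 0.50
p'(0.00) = 0.75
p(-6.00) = -1.28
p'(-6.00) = 0.10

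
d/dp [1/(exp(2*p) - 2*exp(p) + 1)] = 2*(1 - exp(p))*exp(p)/(exp(2*p) - 2*exp(p) + 1)^2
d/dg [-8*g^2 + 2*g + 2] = 2 - 16*g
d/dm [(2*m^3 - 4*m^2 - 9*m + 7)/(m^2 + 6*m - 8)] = (2*m^4 + 24*m^3 - 63*m^2 + 50*m + 30)/(m^4 + 12*m^3 + 20*m^2 - 96*m + 64)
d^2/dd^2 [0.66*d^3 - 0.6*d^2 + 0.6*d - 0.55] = 3.96*d - 1.2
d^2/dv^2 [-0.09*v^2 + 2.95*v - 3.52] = -0.180000000000000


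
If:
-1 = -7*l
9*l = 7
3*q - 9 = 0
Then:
No Solution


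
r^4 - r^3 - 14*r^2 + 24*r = r*(r - 3)*(r - 2)*(r + 4)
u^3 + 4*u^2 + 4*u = u*(u + 2)^2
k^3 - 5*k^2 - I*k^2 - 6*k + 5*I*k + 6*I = (k - 6)*(k + 1)*(k - I)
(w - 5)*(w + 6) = w^2 + w - 30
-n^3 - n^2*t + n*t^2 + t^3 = (-n + t)*(n + t)^2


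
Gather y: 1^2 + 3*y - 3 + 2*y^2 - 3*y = 2*y^2 - 2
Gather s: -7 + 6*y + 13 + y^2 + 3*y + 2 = y^2 + 9*y + 8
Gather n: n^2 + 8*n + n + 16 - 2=n^2 + 9*n + 14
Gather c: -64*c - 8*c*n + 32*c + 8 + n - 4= c*(-8*n - 32) + n + 4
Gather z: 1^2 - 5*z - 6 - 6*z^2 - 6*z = -6*z^2 - 11*z - 5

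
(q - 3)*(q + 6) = q^2 + 3*q - 18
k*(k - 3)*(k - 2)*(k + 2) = k^4 - 3*k^3 - 4*k^2 + 12*k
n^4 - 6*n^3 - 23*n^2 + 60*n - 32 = (n - 8)*(n - 1)^2*(n + 4)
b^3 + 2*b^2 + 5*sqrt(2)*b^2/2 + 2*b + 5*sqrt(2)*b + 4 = (b + 2)*(b + sqrt(2)/2)*(b + 2*sqrt(2))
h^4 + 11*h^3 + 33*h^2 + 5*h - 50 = (h - 1)*(h + 2)*(h + 5)^2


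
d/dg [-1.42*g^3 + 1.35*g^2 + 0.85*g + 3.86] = -4.26*g^2 + 2.7*g + 0.85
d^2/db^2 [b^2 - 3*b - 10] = 2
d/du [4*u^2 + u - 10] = 8*u + 1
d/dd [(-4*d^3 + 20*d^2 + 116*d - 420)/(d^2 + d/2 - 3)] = 8*(-2*d^4 - 2*d^3 - 35*d^2 + 360*d - 69)/(4*d^4 + 4*d^3 - 23*d^2 - 12*d + 36)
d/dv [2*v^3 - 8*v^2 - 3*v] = 6*v^2 - 16*v - 3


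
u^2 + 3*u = u*(u + 3)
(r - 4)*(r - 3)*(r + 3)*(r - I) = r^4 - 4*r^3 - I*r^3 - 9*r^2 + 4*I*r^2 + 36*r + 9*I*r - 36*I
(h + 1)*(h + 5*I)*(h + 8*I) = h^3 + h^2 + 13*I*h^2 - 40*h + 13*I*h - 40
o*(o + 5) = o^2 + 5*o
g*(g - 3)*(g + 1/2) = g^3 - 5*g^2/2 - 3*g/2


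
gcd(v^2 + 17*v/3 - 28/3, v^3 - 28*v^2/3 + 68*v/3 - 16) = v - 4/3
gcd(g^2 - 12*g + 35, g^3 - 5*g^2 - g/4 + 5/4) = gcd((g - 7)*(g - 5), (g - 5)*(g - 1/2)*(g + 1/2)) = g - 5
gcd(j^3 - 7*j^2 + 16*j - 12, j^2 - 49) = 1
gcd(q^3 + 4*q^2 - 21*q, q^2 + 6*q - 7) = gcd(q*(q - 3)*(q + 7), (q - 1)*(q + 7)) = q + 7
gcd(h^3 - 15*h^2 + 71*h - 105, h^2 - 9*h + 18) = h - 3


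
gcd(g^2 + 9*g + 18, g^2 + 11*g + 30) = g + 6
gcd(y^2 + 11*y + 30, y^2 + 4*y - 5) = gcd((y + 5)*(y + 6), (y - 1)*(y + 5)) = y + 5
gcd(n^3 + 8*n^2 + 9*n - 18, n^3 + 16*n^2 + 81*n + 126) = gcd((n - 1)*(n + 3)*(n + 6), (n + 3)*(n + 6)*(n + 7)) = n^2 + 9*n + 18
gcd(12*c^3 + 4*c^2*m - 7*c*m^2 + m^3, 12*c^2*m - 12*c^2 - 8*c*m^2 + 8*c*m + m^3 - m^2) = 12*c^2 - 8*c*m + m^2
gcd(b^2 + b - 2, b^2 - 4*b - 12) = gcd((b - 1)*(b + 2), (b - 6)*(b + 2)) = b + 2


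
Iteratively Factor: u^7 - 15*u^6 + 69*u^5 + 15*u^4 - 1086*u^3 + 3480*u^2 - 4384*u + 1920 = (u - 5)*(u^6 - 10*u^5 + 19*u^4 + 110*u^3 - 536*u^2 + 800*u - 384) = (u - 5)*(u - 4)*(u^5 - 6*u^4 - 5*u^3 + 90*u^2 - 176*u + 96) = (u - 5)*(u - 4)*(u - 1)*(u^4 - 5*u^3 - 10*u^2 + 80*u - 96) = (u - 5)*(u - 4)*(u - 1)*(u + 4)*(u^3 - 9*u^2 + 26*u - 24) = (u - 5)*(u - 4)*(u - 2)*(u - 1)*(u + 4)*(u^2 - 7*u + 12) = (u - 5)*(u - 4)*(u - 3)*(u - 2)*(u - 1)*(u + 4)*(u - 4)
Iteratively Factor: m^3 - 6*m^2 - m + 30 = (m - 3)*(m^2 - 3*m - 10) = (m - 5)*(m - 3)*(m + 2)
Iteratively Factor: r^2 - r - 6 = (r - 3)*(r + 2)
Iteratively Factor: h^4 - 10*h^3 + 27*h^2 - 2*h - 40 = (h - 5)*(h^3 - 5*h^2 + 2*h + 8) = (h - 5)*(h - 2)*(h^2 - 3*h - 4) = (h - 5)*(h - 4)*(h - 2)*(h + 1)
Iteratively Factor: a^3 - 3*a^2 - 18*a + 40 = (a - 5)*(a^2 + 2*a - 8) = (a - 5)*(a + 4)*(a - 2)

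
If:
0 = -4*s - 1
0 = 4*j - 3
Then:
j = 3/4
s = -1/4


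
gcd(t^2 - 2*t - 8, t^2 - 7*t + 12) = t - 4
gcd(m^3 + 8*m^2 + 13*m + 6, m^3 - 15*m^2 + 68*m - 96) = 1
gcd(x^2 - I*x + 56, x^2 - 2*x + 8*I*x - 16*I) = 1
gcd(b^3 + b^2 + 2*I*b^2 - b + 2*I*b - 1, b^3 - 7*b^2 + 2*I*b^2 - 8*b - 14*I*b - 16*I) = b + 1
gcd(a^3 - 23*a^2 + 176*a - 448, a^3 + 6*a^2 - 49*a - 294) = a - 7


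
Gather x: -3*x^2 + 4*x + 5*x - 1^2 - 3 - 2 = -3*x^2 + 9*x - 6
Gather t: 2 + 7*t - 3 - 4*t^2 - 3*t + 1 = -4*t^2 + 4*t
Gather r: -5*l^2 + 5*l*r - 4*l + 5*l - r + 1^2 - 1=-5*l^2 + l + r*(5*l - 1)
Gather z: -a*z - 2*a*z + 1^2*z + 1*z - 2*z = -3*a*z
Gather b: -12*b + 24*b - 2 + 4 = 12*b + 2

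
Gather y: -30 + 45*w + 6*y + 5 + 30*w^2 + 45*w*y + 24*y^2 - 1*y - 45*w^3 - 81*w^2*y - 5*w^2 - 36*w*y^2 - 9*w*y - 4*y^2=-45*w^3 + 25*w^2 + 45*w + y^2*(20 - 36*w) + y*(-81*w^2 + 36*w + 5) - 25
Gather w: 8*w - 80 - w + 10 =7*w - 70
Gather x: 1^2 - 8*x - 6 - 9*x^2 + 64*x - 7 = -9*x^2 + 56*x - 12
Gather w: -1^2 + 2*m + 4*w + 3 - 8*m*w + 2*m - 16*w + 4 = 4*m + w*(-8*m - 12) + 6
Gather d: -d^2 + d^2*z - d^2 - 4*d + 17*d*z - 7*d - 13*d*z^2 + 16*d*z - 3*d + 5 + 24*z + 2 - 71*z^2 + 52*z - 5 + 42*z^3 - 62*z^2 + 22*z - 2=d^2*(z - 2) + d*(-13*z^2 + 33*z - 14) + 42*z^3 - 133*z^2 + 98*z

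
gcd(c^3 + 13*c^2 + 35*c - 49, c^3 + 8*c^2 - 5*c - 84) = c + 7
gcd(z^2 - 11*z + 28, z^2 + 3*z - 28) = z - 4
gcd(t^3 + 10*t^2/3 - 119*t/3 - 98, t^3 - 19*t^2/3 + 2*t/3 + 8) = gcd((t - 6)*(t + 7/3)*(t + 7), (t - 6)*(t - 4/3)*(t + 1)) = t - 6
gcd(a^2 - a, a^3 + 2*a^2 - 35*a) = a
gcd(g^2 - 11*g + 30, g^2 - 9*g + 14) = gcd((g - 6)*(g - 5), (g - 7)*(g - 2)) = 1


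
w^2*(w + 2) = w^3 + 2*w^2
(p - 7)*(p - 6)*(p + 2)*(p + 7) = p^4 - 4*p^3 - 61*p^2 + 196*p + 588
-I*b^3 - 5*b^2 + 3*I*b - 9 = (b - 3*I)^2*(-I*b + 1)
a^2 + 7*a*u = a*(a + 7*u)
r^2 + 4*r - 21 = (r - 3)*(r + 7)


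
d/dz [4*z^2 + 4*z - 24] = 8*z + 4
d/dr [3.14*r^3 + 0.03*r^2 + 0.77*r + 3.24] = 9.42*r^2 + 0.06*r + 0.77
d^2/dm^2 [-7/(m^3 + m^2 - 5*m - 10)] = 14*((3*m + 1)*(m^3 + m^2 - 5*m - 10) - (3*m^2 + 2*m - 5)^2)/(m^3 + m^2 - 5*m - 10)^3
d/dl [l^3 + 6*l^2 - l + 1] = 3*l^2 + 12*l - 1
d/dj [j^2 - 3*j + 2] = 2*j - 3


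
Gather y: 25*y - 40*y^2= -40*y^2 + 25*y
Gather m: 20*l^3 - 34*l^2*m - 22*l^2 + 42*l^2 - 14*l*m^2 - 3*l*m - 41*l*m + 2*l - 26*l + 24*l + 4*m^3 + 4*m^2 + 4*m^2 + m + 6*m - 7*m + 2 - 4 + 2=20*l^3 + 20*l^2 + 4*m^3 + m^2*(8 - 14*l) + m*(-34*l^2 - 44*l)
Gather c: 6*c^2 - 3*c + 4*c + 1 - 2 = 6*c^2 + c - 1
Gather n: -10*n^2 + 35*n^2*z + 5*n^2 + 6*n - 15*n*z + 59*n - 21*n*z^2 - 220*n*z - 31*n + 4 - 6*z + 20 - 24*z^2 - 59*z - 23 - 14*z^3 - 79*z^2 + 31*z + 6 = n^2*(35*z - 5) + n*(-21*z^2 - 235*z + 34) - 14*z^3 - 103*z^2 - 34*z + 7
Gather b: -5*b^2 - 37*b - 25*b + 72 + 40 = -5*b^2 - 62*b + 112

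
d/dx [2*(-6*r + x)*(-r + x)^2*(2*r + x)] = 40*r^3 - 12*r^2*x - 36*r*x^2 + 8*x^3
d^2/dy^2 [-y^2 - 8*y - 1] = -2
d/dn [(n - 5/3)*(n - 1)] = 2*n - 8/3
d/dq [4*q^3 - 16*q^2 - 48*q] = 12*q^2 - 32*q - 48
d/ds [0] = 0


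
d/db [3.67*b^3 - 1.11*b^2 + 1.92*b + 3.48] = 11.01*b^2 - 2.22*b + 1.92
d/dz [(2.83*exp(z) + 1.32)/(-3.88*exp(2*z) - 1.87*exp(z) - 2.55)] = (10.9804*exp(2*z) + 10.2432*exp(z) - 4.7481)*exp(z)/(15.0544*exp(4*z) + 14.5112*exp(3*z) + 23.2849*exp(2*z) + 9.537*exp(z) + 6.5025)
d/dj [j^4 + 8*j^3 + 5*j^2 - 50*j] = 4*j^3 + 24*j^2 + 10*j - 50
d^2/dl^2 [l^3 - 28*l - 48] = 6*l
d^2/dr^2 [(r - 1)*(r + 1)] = 2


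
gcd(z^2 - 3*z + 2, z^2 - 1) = z - 1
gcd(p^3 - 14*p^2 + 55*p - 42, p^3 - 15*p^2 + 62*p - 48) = p^2 - 7*p + 6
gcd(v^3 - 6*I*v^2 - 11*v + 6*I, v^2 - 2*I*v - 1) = v - I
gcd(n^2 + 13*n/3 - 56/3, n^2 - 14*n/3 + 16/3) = n - 8/3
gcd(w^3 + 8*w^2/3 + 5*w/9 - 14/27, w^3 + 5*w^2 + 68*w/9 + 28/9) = w^2 + 3*w + 14/9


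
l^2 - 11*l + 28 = (l - 7)*(l - 4)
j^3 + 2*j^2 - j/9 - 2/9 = (j - 1/3)*(j + 1/3)*(j + 2)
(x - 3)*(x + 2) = x^2 - x - 6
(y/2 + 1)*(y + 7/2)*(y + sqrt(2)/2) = y^3/2 + sqrt(2)*y^2/4 + 11*y^2/4 + 11*sqrt(2)*y/8 + 7*y/2 + 7*sqrt(2)/4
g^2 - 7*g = g*(g - 7)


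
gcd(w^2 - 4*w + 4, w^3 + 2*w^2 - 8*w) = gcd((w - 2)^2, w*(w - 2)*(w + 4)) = w - 2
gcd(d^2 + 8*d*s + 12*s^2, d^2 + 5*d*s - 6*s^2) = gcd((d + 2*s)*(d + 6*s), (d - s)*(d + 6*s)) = d + 6*s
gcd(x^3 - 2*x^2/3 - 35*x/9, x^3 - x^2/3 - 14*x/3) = x^2 - 7*x/3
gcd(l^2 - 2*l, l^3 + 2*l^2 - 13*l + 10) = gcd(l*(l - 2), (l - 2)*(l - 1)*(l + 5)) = l - 2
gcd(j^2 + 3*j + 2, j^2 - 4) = j + 2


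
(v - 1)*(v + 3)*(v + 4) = v^3 + 6*v^2 + 5*v - 12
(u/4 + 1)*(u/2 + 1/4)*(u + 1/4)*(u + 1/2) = u^4/8 + 21*u^3/32 + 11*u^2/16 + 33*u/128 + 1/32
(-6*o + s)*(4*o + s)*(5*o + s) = -120*o^3 - 34*o^2*s + 3*o*s^2 + s^3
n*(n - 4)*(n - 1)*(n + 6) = n^4 + n^3 - 26*n^2 + 24*n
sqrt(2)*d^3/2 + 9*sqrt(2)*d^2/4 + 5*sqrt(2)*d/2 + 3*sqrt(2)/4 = (d + 1/2)*(d + 3)*(sqrt(2)*d/2 + sqrt(2)/2)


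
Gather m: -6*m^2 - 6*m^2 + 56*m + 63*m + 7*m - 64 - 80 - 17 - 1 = -12*m^2 + 126*m - 162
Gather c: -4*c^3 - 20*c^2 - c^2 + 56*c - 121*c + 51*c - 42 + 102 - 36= -4*c^3 - 21*c^2 - 14*c + 24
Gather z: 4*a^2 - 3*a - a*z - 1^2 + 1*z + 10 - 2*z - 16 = 4*a^2 - 3*a + z*(-a - 1) - 7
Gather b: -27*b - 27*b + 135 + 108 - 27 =216 - 54*b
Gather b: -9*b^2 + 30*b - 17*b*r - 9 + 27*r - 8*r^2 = -9*b^2 + b*(30 - 17*r) - 8*r^2 + 27*r - 9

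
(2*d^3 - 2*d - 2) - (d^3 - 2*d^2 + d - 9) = d^3 + 2*d^2 - 3*d + 7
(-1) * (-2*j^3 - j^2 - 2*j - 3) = 2*j^3 + j^2 + 2*j + 3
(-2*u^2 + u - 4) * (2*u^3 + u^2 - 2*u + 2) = -4*u^5 - 3*u^3 - 10*u^2 + 10*u - 8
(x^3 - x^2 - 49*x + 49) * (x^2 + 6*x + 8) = x^5 + 5*x^4 - 47*x^3 - 253*x^2 - 98*x + 392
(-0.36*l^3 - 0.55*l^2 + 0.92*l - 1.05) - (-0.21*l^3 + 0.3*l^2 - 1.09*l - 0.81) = -0.15*l^3 - 0.85*l^2 + 2.01*l - 0.24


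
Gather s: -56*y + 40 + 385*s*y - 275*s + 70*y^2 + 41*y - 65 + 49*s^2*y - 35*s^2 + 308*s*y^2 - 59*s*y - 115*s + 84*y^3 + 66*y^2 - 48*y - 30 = s^2*(49*y - 35) + s*(308*y^2 + 326*y - 390) + 84*y^3 + 136*y^2 - 63*y - 55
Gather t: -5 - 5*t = -5*t - 5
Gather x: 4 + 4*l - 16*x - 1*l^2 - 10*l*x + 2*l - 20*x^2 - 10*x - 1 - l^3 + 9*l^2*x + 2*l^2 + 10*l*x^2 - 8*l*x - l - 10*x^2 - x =-l^3 + l^2 + 5*l + x^2*(10*l - 30) + x*(9*l^2 - 18*l - 27) + 3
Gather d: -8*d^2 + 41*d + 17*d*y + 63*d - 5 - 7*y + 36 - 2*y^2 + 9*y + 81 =-8*d^2 + d*(17*y + 104) - 2*y^2 + 2*y + 112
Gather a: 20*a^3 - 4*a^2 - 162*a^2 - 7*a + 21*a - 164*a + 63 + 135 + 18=20*a^3 - 166*a^2 - 150*a + 216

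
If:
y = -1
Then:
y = -1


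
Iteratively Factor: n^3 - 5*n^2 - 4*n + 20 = (n + 2)*(n^2 - 7*n + 10) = (n - 2)*(n + 2)*(n - 5)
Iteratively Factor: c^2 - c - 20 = (c - 5)*(c + 4)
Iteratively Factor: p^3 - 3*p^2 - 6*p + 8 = (p - 4)*(p^2 + p - 2) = (p - 4)*(p + 2)*(p - 1)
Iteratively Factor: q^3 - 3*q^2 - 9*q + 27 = (q - 3)*(q^2 - 9) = (q - 3)^2*(q + 3)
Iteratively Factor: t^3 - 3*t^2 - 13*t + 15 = (t + 3)*(t^2 - 6*t + 5) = (t - 5)*(t + 3)*(t - 1)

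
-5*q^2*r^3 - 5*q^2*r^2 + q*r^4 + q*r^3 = r^2*(-5*q + r)*(q*r + q)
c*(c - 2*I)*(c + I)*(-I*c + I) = -I*c^4 - c^3 + I*c^3 + c^2 - 2*I*c^2 + 2*I*c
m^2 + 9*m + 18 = (m + 3)*(m + 6)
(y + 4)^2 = y^2 + 8*y + 16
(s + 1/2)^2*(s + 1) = s^3 + 2*s^2 + 5*s/4 + 1/4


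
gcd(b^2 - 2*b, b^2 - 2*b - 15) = 1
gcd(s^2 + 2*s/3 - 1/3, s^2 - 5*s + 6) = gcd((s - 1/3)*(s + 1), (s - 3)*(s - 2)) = 1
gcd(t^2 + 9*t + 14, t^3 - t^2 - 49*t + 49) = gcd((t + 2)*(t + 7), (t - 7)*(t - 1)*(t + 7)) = t + 7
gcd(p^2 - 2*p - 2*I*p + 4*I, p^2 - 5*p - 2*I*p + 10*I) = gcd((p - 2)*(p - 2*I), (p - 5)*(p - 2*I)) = p - 2*I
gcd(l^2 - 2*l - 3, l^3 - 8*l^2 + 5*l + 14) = l + 1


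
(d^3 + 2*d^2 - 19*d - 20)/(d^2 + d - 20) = d + 1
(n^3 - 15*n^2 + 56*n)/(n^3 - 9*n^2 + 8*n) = (n - 7)/(n - 1)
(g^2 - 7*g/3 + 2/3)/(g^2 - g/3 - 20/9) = 3*(-3*g^2 + 7*g - 2)/(-9*g^2 + 3*g + 20)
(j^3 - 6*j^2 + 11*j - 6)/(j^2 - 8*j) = (j^3 - 6*j^2 + 11*j - 6)/(j*(j - 8))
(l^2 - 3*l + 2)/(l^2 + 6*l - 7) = (l - 2)/(l + 7)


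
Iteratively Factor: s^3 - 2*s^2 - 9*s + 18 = (s - 3)*(s^2 + s - 6) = (s - 3)*(s - 2)*(s + 3)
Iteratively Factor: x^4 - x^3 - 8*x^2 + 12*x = (x - 2)*(x^3 + x^2 - 6*x) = (x - 2)*(x + 3)*(x^2 - 2*x) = (x - 2)^2*(x + 3)*(x)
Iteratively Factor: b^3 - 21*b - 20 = (b + 4)*(b^2 - 4*b - 5) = (b + 1)*(b + 4)*(b - 5)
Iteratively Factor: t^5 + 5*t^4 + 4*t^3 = (t)*(t^4 + 5*t^3 + 4*t^2) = t^2*(t^3 + 5*t^2 + 4*t) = t^2*(t + 4)*(t^2 + t) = t^2*(t + 1)*(t + 4)*(t)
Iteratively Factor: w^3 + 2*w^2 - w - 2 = (w - 1)*(w^2 + 3*w + 2) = (w - 1)*(w + 1)*(w + 2)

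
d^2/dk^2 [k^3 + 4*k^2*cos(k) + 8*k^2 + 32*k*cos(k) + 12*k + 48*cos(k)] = -4*k^2*cos(k) - 16*k*sin(k) - 32*k*cos(k) + 6*k - 64*sin(k) - 40*cos(k) + 16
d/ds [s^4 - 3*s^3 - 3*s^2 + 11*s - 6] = 4*s^3 - 9*s^2 - 6*s + 11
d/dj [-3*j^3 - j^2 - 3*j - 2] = -9*j^2 - 2*j - 3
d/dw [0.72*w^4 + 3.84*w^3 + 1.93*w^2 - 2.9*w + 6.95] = 2.88*w^3 + 11.52*w^2 + 3.86*w - 2.9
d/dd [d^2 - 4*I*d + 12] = 2*d - 4*I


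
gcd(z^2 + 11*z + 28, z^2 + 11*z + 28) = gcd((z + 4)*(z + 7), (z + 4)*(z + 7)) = z^2 + 11*z + 28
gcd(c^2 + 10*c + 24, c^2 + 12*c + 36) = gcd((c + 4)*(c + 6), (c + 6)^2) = c + 6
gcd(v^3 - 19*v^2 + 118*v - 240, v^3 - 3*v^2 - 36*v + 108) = v - 6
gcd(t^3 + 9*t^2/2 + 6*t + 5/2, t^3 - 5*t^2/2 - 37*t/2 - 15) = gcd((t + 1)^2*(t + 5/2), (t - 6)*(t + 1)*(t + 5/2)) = t^2 + 7*t/2 + 5/2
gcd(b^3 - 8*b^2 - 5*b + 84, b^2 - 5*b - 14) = b - 7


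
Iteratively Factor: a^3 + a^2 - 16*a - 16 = (a - 4)*(a^2 + 5*a + 4) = (a - 4)*(a + 4)*(a + 1)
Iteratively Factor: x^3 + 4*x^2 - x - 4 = (x + 4)*(x^2 - 1) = (x - 1)*(x + 4)*(x + 1)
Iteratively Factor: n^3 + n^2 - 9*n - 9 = (n + 3)*(n^2 - 2*n - 3) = (n + 1)*(n + 3)*(n - 3)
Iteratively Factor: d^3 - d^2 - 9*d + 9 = (d - 3)*(d^2 + 2*d - 3) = (d - 3)*(d - 1)*(d + 3)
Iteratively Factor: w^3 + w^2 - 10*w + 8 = (w - 2)*(w^2 + 3*w - 4) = (w - 2)*(w + 4)*(w - 1)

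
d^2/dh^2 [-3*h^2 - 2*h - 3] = -6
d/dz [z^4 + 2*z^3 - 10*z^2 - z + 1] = 4*z^3 + 6*z^2 - 20*z - 1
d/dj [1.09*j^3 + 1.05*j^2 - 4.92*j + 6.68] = 3.27*j^2 + 2.1*j - 4.92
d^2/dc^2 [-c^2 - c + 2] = -2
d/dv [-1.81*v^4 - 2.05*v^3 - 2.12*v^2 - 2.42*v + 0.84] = -7.24*v^3 - 6.15*v^2 - 4.24*v - 2.42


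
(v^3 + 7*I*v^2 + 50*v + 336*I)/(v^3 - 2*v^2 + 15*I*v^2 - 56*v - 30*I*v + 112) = (v^2 - I*v + 42)/(v^2 + v*(-2 + 7*I) - 14*I)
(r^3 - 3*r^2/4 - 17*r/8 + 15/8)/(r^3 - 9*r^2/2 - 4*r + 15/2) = (r - 5/4)/(r - 5)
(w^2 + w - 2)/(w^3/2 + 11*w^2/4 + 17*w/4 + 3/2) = 4*(w - 1)/(2*w^2 + 7*w + 3)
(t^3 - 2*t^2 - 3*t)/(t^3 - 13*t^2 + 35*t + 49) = t*(t - 3)/(t^2 - 14*t + 49)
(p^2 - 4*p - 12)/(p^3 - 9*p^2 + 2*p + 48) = (p - 6)/(p^2 - 11*p + 24)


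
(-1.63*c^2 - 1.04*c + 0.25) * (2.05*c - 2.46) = -3.3415*c^3 + 1.8778*c^2 + 3.0709*c - 0.615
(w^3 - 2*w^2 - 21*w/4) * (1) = w^3 - 2*w^2 - 21*w/4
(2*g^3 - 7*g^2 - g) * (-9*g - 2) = -18*g^4 + 59*g^3 + 23*g^2 + 2*g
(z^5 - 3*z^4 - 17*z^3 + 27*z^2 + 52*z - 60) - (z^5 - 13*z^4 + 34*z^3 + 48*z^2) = 10*z^4 - 51*z^3 - 21*z^2 + 52*z - 60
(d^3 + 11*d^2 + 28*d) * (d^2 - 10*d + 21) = d^5 + d^4 - 61*d^3 - 49*d^2 + 588*d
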